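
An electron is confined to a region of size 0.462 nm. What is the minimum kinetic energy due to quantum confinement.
44.625 meV

Using the uncertainty principle:

1. Position uncertainty: Δx ≈ 4.620e-10 m
2. Minimum momentum uncertainty: Δp = ℏ/(2Δx) = 1.141e-25 kg·m/s
3. Minimum kinetic energy:
   KE = (Δp)²/(2m) = (1.141e-25)²/(2 × 9.109e-31 kg)
   KE = 7.150e-21 J = 44.625 meV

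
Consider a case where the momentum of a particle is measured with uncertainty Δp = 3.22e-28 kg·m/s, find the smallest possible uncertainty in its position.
163.753 nm

Using the Heisenberg uncertainty principle:
ΔxΔp ≥ ℏ/2

The minimum uncertainty in position is:
Δx_min = ℏ/(2Δp)
Δx_min = (1.055e-34 J·s) / (2 × 3.220e-28 kg·m/s)
Δx_min = 1.638e-07 m = 163.753 nm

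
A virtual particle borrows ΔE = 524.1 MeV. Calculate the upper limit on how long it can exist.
6.279 × 10^-25 s

Using the energy-time uncertainty principle:
ΔEΔt ≥ ℏ/2

For a virtual particle borrowing energy ΔE, the maximum lifetime is:
Δt_max = ℏ/(2ΔE)

Converting energy:
ΔE = 524.1 MeV = 8.397e-11 J

Δt_max = (1.055e-34 J·s) / (2 × 8.397e-11 J)
Δt_max = 6.279e-25 s = 6.279 × 10^-25 s

Virtual particles with higher borrowed energy exist for shorter times.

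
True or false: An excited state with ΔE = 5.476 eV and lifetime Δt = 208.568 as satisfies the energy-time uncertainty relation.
Yes, it satisfies the uncertainty relation.

Calculate the product ΔEΔt:
ΔE = 5.476 eV = 8.774e-19 J
ΔEΔt = (8.774e-19 J) × (2.086e-16 s)
ΔEΔt = 1.830e-34 J·s

Compare to the minimum allowed value ℏ/2:
ℏ/2 = 5.273e-35 J·s

Since ΔEΔt = 1.830e-34 J·s ≥ 5.273e-35 J·s = ℏ/2,
this satisfies the uncertainty relation.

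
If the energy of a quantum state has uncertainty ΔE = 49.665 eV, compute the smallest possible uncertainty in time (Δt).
6.627 as

Using the energy-time uncertainty principle:
ΔEΔt ≥ ℏ/2

The minimum uncertainty in time is:
Δt_min = ℏ/(2ΔE)
Δt_min = (1.055e-34 J·s) / (2 × 7.957e-18 J)
Δt_min = 6.627e-18 s = 6.627 as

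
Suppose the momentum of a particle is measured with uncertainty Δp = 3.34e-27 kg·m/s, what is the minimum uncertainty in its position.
15.787 nm

Using the Heisenberg uncertainty principle:
ΔxΔp ≥ ℏ/2

The minimum uncertainty in position is:
Δx_min = ℏ/(2Δp)
Δx_min = (1.055e-34 J·s) / (2 × 3.340e-27 kg·m/s)
Δx_min = 1.579e-08 m = 15.787 nm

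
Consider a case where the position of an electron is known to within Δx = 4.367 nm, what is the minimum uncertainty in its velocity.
13.255 km/s

Using the Heisenberg uncertainty principle and Δp = mΔv:
ΔxΔp ≥ ℏ/2
Δx(mΔv) ≥ ℏ/2

The minimum uncertainty in velocity is:
Δv_min = ℏ/(2mΔx)
Δv_min = (1.055e-34 J·s) / (2 × 9.109e-31 kg × 4.367e-09 m)
Δv_min = 1.325e+04 m/s = 13.255 km/s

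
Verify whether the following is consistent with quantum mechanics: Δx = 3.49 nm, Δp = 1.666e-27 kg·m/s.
No, it violates the uncertainty principle (impossible measurement).

Calculate the product ΔxΔp:
ΔxΔp = (3.490e-09 m) × (1.666e-27 kg·m/s)
ΔxΔp = 5.814e-36 J·s

Compare to the minimum allowed value ℏ/2:
ℏ/2 = 5.273e-35 J·s

Since ΔxΔp = 5.814e-36 J·s < 5.273e-35 J·s = ℏ/2,
the measurement violates the uncertainty principle.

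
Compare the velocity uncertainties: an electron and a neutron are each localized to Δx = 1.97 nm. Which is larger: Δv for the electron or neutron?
The electron has the larger minimum velocity uncertainty, by a ratio of 1838.7.

For both particles, Δp_min = ℏ/(2Δx) = 2.677e-26 kg·m/s (same for both).

The velocity uncertainty is Δv = Δp/m:
- electron: Δv = 2.677e-26 / 9.109e-31 = 2.938e+04 m/s = 29.383 km/s
- neutron: Δv = 2.677e-26 / 1.675e-27 = 1.598e+01 m/s = 15.980 m/s

Ratio: 2.938e+04 / 1.598e+01 = 1838.7

The lighter particle has larger velocity uncertainty because Δv ∝ 1/m.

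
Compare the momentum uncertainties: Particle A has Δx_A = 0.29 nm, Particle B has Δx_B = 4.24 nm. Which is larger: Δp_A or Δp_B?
Particle A has the larger minimum momentum uncertainty, by a factor of 14.62.

For each particle, the minimum momentum uncertainty is Δp_min = ℏ/(2Δx):

Particle A: Δp_A = ℏ/(2×2.900e-10 m) = 1.818e-25 kg·m/s
Particle B: Δp_B = ℏ/(2×4.240e-09 m) = 1.244e-26 kg·m/s

Ratio: Δp_A/Δp_B = 14.62

Since Δp_min ∝ 1/Δx, the particle with smaller position uncertainty (A) has larger momentum uncertainty.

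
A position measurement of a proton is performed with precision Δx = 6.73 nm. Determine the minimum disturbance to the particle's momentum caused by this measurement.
7.835 × 10^-27 kg·m/s

The uncertainty principle implies that measuring position disturbs momentum:
ΔxΔp ≥ ℏ/2

When we measure position with precision Δx, we necessarily introduce a momentum uncertainty:
Δp ≥ ℏ/(2Δx)
Δp_min = (1.055e-34 J·s) / (2 × 6.730e-09 m)
Δp_min = 7.835e-27 kg·m/s

The more precisely we measure position, the greater the momentum disturbance.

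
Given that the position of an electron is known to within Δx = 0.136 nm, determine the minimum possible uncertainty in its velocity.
425.616 km/s

Using the Heisenberg uncertainty principle and Δp = mΔv:
ΔxΔp ≥ ℏ/2
Δx(mΔv) ≥ ℏ/2

The minimum uncertainty in velocity is:
Δv_min = ℏ/(2mΔx)
Δv_min = (1.055e-34 J·s) / (2 × 9.109e-31 kg × 1.360e-10 m)
Δv_min = 4.256e+05 m/s = 425.616 km/s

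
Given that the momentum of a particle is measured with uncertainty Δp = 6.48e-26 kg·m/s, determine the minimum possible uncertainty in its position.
813.713 pm

Using the Heisenberg uncertainty principle:
ΔxΔp ≥ ℏ/2

The minimum uncertainty in position is:
Δx_min = ℏ/(2Δp)
Δx_min = (1.055e-34 J·s) / (2 × 6.480e-26 kg·m/s)
Δx_min = 8.137e-10 m = 813.713 pm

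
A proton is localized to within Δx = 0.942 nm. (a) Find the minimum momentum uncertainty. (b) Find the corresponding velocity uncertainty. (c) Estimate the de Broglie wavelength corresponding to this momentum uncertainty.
(a) Δp_min = 5.598 × 10^-26 kg·m/s
(b) Δv_min = 33.466 m/s
(c) λ_dB = 11.838 nm

Step-by-step:

(a) From the uncertainty principle:
Δp_min = ℏ/(2Δx) = (1.055e-34 J·s)/(2 × 9.420e-10 m) = 5.598e-26 kg·m/s

(b) The velocity uncertainty:
Δv = Δp/m = (5.598e-26 kg·m/s)/(1.673e-27 kg) = 3.347e+01 m/s = 33.466 m/s

(c) The de Broglie wavelength for this momentum:
λ = h/p = (6.626e-34 J·s)/(5.598e-26 kg·m/s) = 1.184e-08 m = 11.838 nm

Note: The de Broglie wavelength is comparable to the localization size, as expected from wave-particle duality.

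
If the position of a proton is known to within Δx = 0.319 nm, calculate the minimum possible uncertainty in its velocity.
98.823 m/s

Using the Heisenberg uncertainty principle and Δp = mΔv:
ΔxΔp ≥ ℏ/2
Δx(mΔv) ≥ ℏ/2

The minimum uncertainty in velocity is:
Δv_min = ℏ/(2mΔx)
Δv_min = (1.055e-34 J·s) / (2 × 1.673e-27 kg × 3.190e-10 m)
Δv_min = 9.882e+01 m/s = 98.823 m/s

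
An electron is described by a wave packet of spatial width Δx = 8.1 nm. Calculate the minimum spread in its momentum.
6.510 × 10^-27 kg·m/s

For a wave packet, the spatial width Δx and momentum spread Δp are related by the uncertainty principle:
ΔxΔp ≥ ℏ/2

The minimum momentum spread is:
Δp_min = ℏ/(2Δx)
Δp_min = (1.055e-34 J·s) / (2 × 8.100e-09 m)
Δp_min = 6.510e-27 kg·m/s

A wave packet cannot have both a well-defined position and well-defined momentum.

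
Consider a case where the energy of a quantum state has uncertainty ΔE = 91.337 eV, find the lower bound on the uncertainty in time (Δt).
3.603 as

Using the energy-time uncertainty principle:
ΔEΔt ≥ ℏ/2

The minimum uncertainty in time is:
Δt_min = ℏ/(2ΔE)
Δt_min = (1.055e-34 J·s) / (2 × 1.463e-17 J)
Δt_min = 3.603e-18 s = 3.603 as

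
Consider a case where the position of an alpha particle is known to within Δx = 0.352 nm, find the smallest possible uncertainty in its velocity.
22.544 m/s

Using the Heisenberg uncertainty principle and Δp = mΔv:
ΔxΔp ≥ ℏ/2
Δx(mΔv) ≥ ℏ/2

The minimum uncertainty in velocity is:
Δv_min = ℏ/(2mΔx)
Δv_min = (1.055e-34 J·s) / (2 × 6.645e-27 kg × 3.520e-10 m)
Δv_min = 2.254e+01 m/s = 22.544 m/s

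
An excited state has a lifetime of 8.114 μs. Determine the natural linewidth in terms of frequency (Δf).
9.807 kHz

Using the energy-time uncertainty principle and E = hf:
ΔEΔt ≥ ℏ/2
hΔf·Δt ≥ ℏ/2

The minimum frequency uncertainty is:
Δf = ℏ/(2hτ) = 1/(4πτ)
Δf = 1/(4π × 8.114e-06 s)
Δf = 9.807e+03 Hz = 9.807 kHz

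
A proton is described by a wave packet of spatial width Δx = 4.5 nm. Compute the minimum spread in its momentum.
1.172 × 10^-26 kg·m/s

For a wave packet, the spatial width Δx and momentum spread Δp are related by the uncertainty principle:
ΔxΔp ≥ ℏ/2

The minimum momentum spread is:
Δp_min = ℏ/(2Δx)
Δp_min = (1.055e-34 J·s) / (2 × 4.500e-09 m)
Δp_min = 1.172e-26 kg·m/s

A wave packet cannot have both a well-defined position and well-defined momentum.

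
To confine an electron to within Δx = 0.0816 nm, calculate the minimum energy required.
1.430 eV

Localizing a particle requires giving it sufficient momentum uncertainty:

1. From uncertainty principle: Δp ≥ ℏ/(2Δx)
   Δp_min = (1.055e-34 J·s) / (2 × 8.160e-11 m)
   Δp_min = 6.462e-25 kg·m/s

2. This momentum uncertainty corresponds to kinetic energy:
   KE ≈ (Δp)²/(2m) = (6.462e-25)²/(2 × 9.109e-31 kg)
   KE = 2.292e-19 J = 1.430 eV

Tighter localization requires more energy.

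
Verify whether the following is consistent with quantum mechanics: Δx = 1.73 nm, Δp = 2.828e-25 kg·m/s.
Yes, it satisfies the uncertainty principle.

Calculate the product ΔxΔp:
ΔxΔp = (1.730e-09 m) × (2.828e-25 kg·m/s)
ΔxΔp = 4.892e-34 J·s

Compare to the minimum allowed value ℏ/2:
ℏ/2 = 5.273e-35 J·s

Since ΔxΔp = 4.892e-34 J·s ≥ 5.273e-35 J·s = ℏ/2,
the measurement satisfies the uncertainty principle.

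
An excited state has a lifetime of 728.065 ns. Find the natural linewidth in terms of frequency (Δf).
109.300 kHz

Using the energy-time uncertainty principle and E = hf:
ΔEΔt ≥ ℏ/2
hΔf·Δt ≥ ℏ/2

The minimum frequency uncertainty is:
Δf = ℏ/(2hτ) = 1/(4πτ)
Δf = 1/(4π × 7.281e-07 s)
Δf = 1.093e+05 Hz = 109.300 kHz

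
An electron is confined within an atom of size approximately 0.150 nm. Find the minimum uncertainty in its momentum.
3.515 × 10^-25 kg·m/s

Using the Heisenberg uncertainty principle:
ΔxΔp ≥ ℏ/2

With Δx ≈ L = 1.500e-10 m (the confinement size):
Δp_min = ℏ/(2Δx)
Δp_min = (1.055e-34 J·s) / (2 × 1.500e-10 m)
Δp_min = 3.515e-25 kg·m/s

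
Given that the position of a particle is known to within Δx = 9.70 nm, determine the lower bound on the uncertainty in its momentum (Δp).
5.436 × 10^-27 kg·m/s

Using the Heisenberg uncertainty principle:
ΔxΔp ≥ ℏ/2

The minimum uncertainty in momentum is:
Δp_min = ℏ/(2Δx)
Δp_min = (1.055e-34 J·s) / (2 × 9.700e-09 m)
Δp_min = 5.436e-27 kg·m/s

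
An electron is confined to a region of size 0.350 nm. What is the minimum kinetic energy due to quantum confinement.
77.755 meV

Using the uncertainty principle:

1. Position uncertainty: Δx ≈ 3.500e-10 m
2. Minimum momentum uncertainty: Δp = ℏ/(2Δx) = 1.507e-25 kg·m/s
3. Minimum kinetic energy:
   KE = (Δp)²/(2m) = (1.507e-25)²/(2 × 9.109e-31 kg)
   KE = 1.246e-20 J = 77.755 meV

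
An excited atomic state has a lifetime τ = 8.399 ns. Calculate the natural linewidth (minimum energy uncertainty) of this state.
39.184 neV

Using the energy-time uncertainty principle:
ΔEΔt ≥ ℏ/2

The lifetime τ represents the time uncertainty Δt.
The natural linewidth (minimum energy uncertainty) is:

ΔE = ℏ/(2τ)
ΔE = (1.055e-34 J·s) / (2 × 8.399e-09 s)
ΔE = 6.278e-27 J = 39.184 neV

This natural linewidth limits the precision of spectroscopic measurements.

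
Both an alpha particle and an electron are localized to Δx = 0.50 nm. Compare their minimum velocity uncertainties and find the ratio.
The electron has the larger minimum velocity uncertainty, by a ratio of 7294.3.

For both particles, Δp_min = ℏ/(2Δx) = 1.055e-25 kg·m/s (same for both).

The velocity uncertainty is Δv = Δp/m:
- alpha particle: Δv = 1.055e-25 / 6.645e-27 = 1.587e+01 m/s = 15.871 m/s
- electron: Δv = 1.055e-25 / 9.109e-31 = 1.158e+05 m/s = 115.768 km/s

Ratio: 1.158e+05 / 1.587e+01 = 7294.3

The lighter particle has larger velocity uncertainty because Δv ∝ 1/m.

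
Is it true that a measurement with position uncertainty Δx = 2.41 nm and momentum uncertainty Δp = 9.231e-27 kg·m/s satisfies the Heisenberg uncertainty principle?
No, it violates the uncertainty principle (impossible measurement).

Calculate the product ΔxΔp:
ΔxΔp = (2.410e-09 m) × (9.231e-27 kg·m/s)
ΔxΔp = 2.225e-35 J·s

Compare to the minimum allowed value ℏ/2:
ℏ/2 = 5.273e-35 J·s

Since ΔxΔp = 2.225e-35 J·s < 5.273e-35 J·s = ℏ/2,
the measurement violates the uncertainty principle.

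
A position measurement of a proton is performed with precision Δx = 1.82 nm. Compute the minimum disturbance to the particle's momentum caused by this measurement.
2.897 × 10^-26 kg·m/s

The uncertainty principle implies that measuring position disturbs momentum:
ΔxΔp ≥ ℏ/2

When we measure position with precision Δx, we necessarily introduce a momentum uncertainty:
Δp ≥ ℏ/(2Δx)
Δp_min = (1.055e-34 J·s) / (2 × 1.820e-09 m)
Δp_min = 2.897e-26 kg·m/s

The more precisely we measure position, the greater the momentum disturbance.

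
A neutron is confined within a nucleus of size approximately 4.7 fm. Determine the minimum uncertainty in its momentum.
1.122 × 10^-20 kg·m/s

Using the Heisenberg uncertainty principle:
ΔxΔp ≥ ℏ/2

With Δx ≈ L = 4.700e-15 m (the confinement size):
Δp_min = ℏ/(2Δx)
Δp_min = (1.055e-34 J·s) / (2 × 4.700e-15 m)
Δp_min = 1.122e-20 kg·m/s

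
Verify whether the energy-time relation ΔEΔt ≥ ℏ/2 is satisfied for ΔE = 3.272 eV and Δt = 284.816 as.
Yes, it satisfies the uncertainty relation.

Calculate the product ΔEΔt:
ΔE = 3.272 eV = 5.242e-19 J
ΔEΔt = (5.242e-19 J) × (2.848e-16 s)
ΔEΔt = 1.493e-34 J·s

Compare to the minimum allowed value ℏ/2:
ℏ/2 = 5.273e-35 J·s

Since ΔEΔt = 1.493e-34 J·s ≥ 5.273e-35 J·s = ℏ/2,
this satisfies the uncertainty relation.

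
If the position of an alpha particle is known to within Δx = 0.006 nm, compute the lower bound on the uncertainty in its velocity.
1.323 km/s

Using the Heisenberg uncertainty principle and Δp = mΔv:
ΔxΔp ≥ ℏ/2
Δx(mΔv) ≥ ℏ/2

The minimum uncertainty in velocity is:
Δv_min = ℏ/(2mΔx)
Δv_min = (1.055e-34 J·s) / (2 × 6.645e-27 kg × 6.000e-12 m)
Δv_min = 1.323e+03 m/s = 1.323 km/s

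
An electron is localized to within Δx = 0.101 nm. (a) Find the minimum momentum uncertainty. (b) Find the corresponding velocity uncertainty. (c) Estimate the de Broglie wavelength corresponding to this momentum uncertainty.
(a) Δp_min = 5.221 × 10^-25 kg·m/s
(b) Δv_min = 573.107 km/s
(c) λ_dB = 1.269 nm

Step-by-step:

(a) From the uncertainty principle:
Δp_min = ℏ/(2Δx) = (1.055e-34 J·s)/(2 × 1.010e-10 m) = 5.221e-25 kg·m/s

(b) The velocity uncertainty:
Δv = Δp/m = (5.221e-25 kg·m/s)/(9.109e-31 kg) = 5.731e+05 m/s = 573.107 km/s

(c) The de Broglie wavelength for this momentum:
λ = h/p = (6.626e-34 J·s)/(5.221e-25 kg·m/s) = 1.269e-09 m = 1.269 nm

Note: The de Broglie wavelength is comparable to the localization size, as expected from wave-particle duality.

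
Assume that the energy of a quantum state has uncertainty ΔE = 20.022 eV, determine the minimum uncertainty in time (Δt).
16.437 as

Using the energy-time uncertainty principle:
ΔEΔt ≥ ℏ/2

The minimum uncertainty in time is:
Δt_min = ℏ/(2ΔE)
Δt_min = (1.055e-34 J·s) / (2 × 3.208e-18 J)
Δt_min = 1.644e-17 s = 16.437 as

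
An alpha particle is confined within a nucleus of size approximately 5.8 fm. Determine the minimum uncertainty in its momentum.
9.091 × 10^-21 kg·m/s

Using the Heisenberg uncertainty principle:
ΔxΔp ≥ ℏ/2

With Δx ≈ L = 5.800e-15 m (the confinement size):
Δp_min = ℏ/(2Δx)
Δp_min = (1.055e-34 J·s) / (2 × 5.800e-15 m)
Δp_min = 9.091e-21 kg·m/s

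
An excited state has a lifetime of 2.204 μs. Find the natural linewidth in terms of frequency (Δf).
36.106 kHz

Using the energy-time uncertainty principle and E = hf:
ΔEΔt ≥ ℏ/2
hΔf·Δt ≥ ℏ/2

The minimum frequency uncertainty is:
Δf = ℏ/(2hτ) = 1/(4πτ)
Δf = 1/(4π × 2.204e-06 s)
Δf = 3.611e+04 Hz = 36.106 kHz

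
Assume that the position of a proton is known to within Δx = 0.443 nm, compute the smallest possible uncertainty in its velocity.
71.161 m/s

Using the Heisenberg uncertainty principle and Δp = mΔv:
ΔxΔp ≥ ℏ/2
Δx(mΔv) ≥ ℏ/2

The minimum uncertainty in velocity is:
Δv_min = ℏ/(2mΔx)
Δv_min = (1.055e-34 J·s) / (2 × 1.673e-27 kg × 4.430e-10 m)
Δv_min = 7.116e+01 m/s = 71.161 m/s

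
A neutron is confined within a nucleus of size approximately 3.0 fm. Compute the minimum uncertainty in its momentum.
1.758 × 10^-20 kg·m/s

Using the Heisenberg uncertainty principle:
ΔxΔp ≥ ℏ/2

With Δx ≈ L = 3.000e-15 m (the confinement size):
Δp_min = ℏ/(2Δx)
Δp_min = (1.055e-34 J·s) / (2 × 3.000e-15 m)
Δp_min = 1.758e-20 kg·m/s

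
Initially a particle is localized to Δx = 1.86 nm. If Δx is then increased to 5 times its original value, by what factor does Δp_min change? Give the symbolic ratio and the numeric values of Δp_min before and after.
Original Δp_min = 2.835 × 10^-26 kg·m/s; new Δp'_min = 5.670 × 10^-27 kg·m/s; ratio Δp'_min/Δp_min = 1/5.

From the uncertainty principle ΔxΔp ≥ ℏ/2, the minimum momentum uncertainty is Δp_min = ℏ/(2Δx).

Original (Δx = 1.86 nm = 1.860e-09 m):
Δp_min = (1.055e-34 J·s)/(2 × 1.860e-09 m) = 2.835e-26 kg·m/s

When Δx → 5Δx:
Δp'_min = ℏ/(2 × 5Δx) = (1/5) × ℏ/(2Δx) = (1/5) × Δp_min
Δp'_min = 1/5 × 2.835e-26 kg·m/s = 5.670e-27 kg·m/s

Since Δp_min ∝ 1/Δx, when Δx is increased to 5 times its original value, Δp_min decreases to 1/5 of its original value.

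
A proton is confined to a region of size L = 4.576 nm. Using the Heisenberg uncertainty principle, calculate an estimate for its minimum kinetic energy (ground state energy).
247.732 neV

Using the uncertainty principle to estimate ground state energy:

1. The position uncertainty is approximately the confinement size:
   Δx ≈ L = 4.576e-09 m

2. From ΔxΔp ≥ ℏ/2, the minimum momentum uncertainty is:
   Δp ≈ ℏ/(2L) = 1.152e-26 kg·m/s

3. The kinetic energy is approximately:
   KE ≈ (Δp)²/(2m) = (1.152e-26)²/(2 × 1.673e-27 kg)
   KE ≈ 3.969e-26 J = 247.732 neV

This is an order-of-magnitude estimate of the ground state energy.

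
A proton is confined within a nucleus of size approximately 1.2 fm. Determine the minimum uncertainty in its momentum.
4.394 × 10^-20 kg·m/s

Using the Heisenberg uncertainty principle:
ΔxΔp ≥ ℏ/2

With Δx ≈ L = 1.200e-15 m (the confinement size):
Δp_min = ℏ/(2Δx)
Δp_min = (1.055e-34 J·s) / (2 × 1.200e-15 m)
Δp_min = 4.394e-20 kg·m/s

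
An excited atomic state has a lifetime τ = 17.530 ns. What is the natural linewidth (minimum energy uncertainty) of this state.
18.774 neV

Using the energy-time uncertainty principle:
ΔEΔt ≥ ℏ/2

The lifetime τ represents the time uncertainty Δt.
The natural linewidth (minimum energy uncertainty) is:

ΔE = ℏ/(2τ)
ΔE = (1.055e-34 J·s) / (2 × 1.753e-08 s)
ΔE = 3.008e-27 J = 18.774 neV

This natural linewidth limits the precision of spectroscopic measurements.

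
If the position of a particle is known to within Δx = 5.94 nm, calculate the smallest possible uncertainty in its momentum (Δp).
8.877 × 10^-27 kg·m/s

Using the Heisenberg uncertainty principle:
ΔxΔp ≥ ℏ/2

The minimum uncertainty in momentum is:
Δp_min = ℏ/(2Δx)
Δp_min = (1.055e-34 J·s) / (2 × 5.940e-09 m)
Δp_min = 8.877e-27 kg·m/s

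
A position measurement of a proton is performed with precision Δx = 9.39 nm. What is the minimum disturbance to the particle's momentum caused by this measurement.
5.615 × 10^-27 kg·m/s

The uncertainty principle implies that measuring position disturbs momentum:
ΔxΔp ≥ ℏ/2

When we measure position with precision Δx, we necessarily introduce a momentum uncertainty:
Δp ≥ ℏ/(2Δx)
Δp_min = (1.055e-34 J·s) / (2 × 9.390e-09 m)
Δp_min = 5.615e-27 kg·m/s

The more precisely we measure position, the greater the momentum disturbance.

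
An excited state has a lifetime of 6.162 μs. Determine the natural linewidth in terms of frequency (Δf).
12.914 kHz

Using the energy-time uncertainty principle and E = hf:
ΔEΔt ≥ ℏ/2
hΔf·Δt ≥ ℏ/2

The minimum frequency uncertainty is:
Δf = ℏ/(2hτ) = 1/(4πτ)
Δf = 1/(4π × 6.162e-06 s)
Δf = 1.291e+04 Hz = 12.914 kHz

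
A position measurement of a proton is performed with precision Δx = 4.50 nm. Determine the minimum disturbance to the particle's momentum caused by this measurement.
1.172 × 10^-26 kg·m/s

The uncertainty principle implies that measuring position disturbs momentum:
ΔxΔp ≥ ℏ/2

When we measure position with precision Δx, we necessarily introduce a momentum uncertainty:
Δp ≥ ℏ/(2Δx)
Δp_min = (1.055e-34 J·s) / (2 × 4.500e-09 m)
Δp_min = 1.172e-26 kg·m/s

The more precisely we measure position, the greater the momentum disturbance.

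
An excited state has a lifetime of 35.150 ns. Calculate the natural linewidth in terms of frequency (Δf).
2.264 MHz

Using the energy-time uncertainty principle and E = hf:
ΔEΔt ≥ ℏ/2
hΔf·Δt ≥ ℏ/2

The minimum frequency uncertainty is:
Δf = ℏ/(2hτ) = 1/(4πτ)
Δf = 1/(4π × 3.515e-08 s)
Δf = 2.264e+06 Hz = 2.264 MHz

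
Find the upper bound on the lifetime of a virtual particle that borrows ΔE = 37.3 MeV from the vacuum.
8.823 ys

Using the energy-time uncertainty principle:
ΔEΔt ≥ ℏ/2

For a virtual particle borrowing energy ΔE, the maximum lifetime is:
Δt_max = ℏ/(2ΔE)

Converting energy:
ΔE = 37.3 MeV = 5.976e-12 J

Δt_max = (1.055e-34 J·s) / (2 × 5.976e-12 J)
Δt_max = 8.823e-24 s = 8.823 ys

Virtual particles with higher borrowed energy exist for shorter times.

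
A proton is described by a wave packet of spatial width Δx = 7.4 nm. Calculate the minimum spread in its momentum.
7.125 × 10^-27 kg·m/s

For a wave packet, the spatial width Δx and momentum spread Δp are related by the uncertainty principle:
ΔxΔp ≥ ℏ/2

The minimum momentum spread is:
Δp_min = ℏ/(2Δx)
Δp_min = (1.055e-34 J·s) / (2 × 7.400e-09 m)
Δp_min = 7.125e-27 kg·m/s

A wave packet cannot have both a well-defined position and well-defined momentum.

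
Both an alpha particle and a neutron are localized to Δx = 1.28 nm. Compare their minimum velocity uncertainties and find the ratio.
The neutron has the larger minimum velocity uncertainty, by a ratio of 4.0.

For both particles, Δp_min = ℏ/(2Δx) = 4.119e-26 kg·m/s (same for both).

The velocity uncertainty is Δv = Δp/m:
- alpha particle: Δv = 4.119e-26 / 6.645e-27 = 6.200e+00 m/s = 6.200 m/s
- neutron: Δv = 4.119e-26 / 1.675e-27 = 2.459e+01 m/s = 24.595 m/s

Ratio: 2.459e+01 / 6.200e+00 = 4.0

The lighter particle has larger velocity uncertainty because Δv ∝ 1/m.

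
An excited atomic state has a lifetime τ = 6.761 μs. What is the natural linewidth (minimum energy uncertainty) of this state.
48.677 peV

Using the energy-time uncertainty principle:
ΔEΔt ≥ ℏ/2

The lifetime τ represents the time uncertainty Δt.
The natural linewidth (minimum energy uncertainty) is:

ΔE = ℏ/(2τ)
ΔE = (1.055e-34 J·s) / (2 × 6.761e-06 s)
ΔE = 7.799e-30 J = 48.677 peV

This natural linewidth limits the precision of spectroscopic measurements.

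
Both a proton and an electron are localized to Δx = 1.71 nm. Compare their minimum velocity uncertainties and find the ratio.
The electron has the larger minimum velocity uncertainty, by a ratio of 1836.2.

For both particles, Δp_min = ℏ/(2Δx) = 3.084e-26 kg·m/s (same for both).

The velocity uncertainty is Δv = Δp/m:
- proton: Δv = 3.084e-26 / 1.673e-27 = 1.844e+01 m/s = 18.435 m/s
- electron: Δv = 3.084e-26 / 9.109e-31 = 3.385e+04 m/s = 33.850 km/s

Ratio: 3.385e+04 / 1.844e+01 = 1836.2

The lighter particle has larger velocity uncertainty because Δv ∝ 1/m.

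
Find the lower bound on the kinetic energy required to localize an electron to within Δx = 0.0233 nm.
17.545 eV

Localizing a particle requires giving it sufficient momentum uncertainty:

1. From uncertainty principle: Δp ≥ ℏ/(2Δx)
   Δp_min = (1.055e-34 J·s) / (2 × 2.330e-11 m)
   Δp_min = 2.263e-24 kg·m/s

2. This momentum uncertainty corresponds to kinetic energy:
   KE ≈ (Δp)²/(2m) = (2.263e-24)²/(2 × 9.109e-31 kg)
   KE = 2.811e-18 J = 17.545 eV

Tighter localization requires more energy.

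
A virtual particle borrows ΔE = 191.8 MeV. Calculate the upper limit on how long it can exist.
1.716 ys

Using the energy-time uncertainty principle:
ΔEΔt ≥ ℏ/2

For a virtual particle borrowing energy ΔE, the maximum lifetime is:
Δt_max = ℏ/(2ΔE)

Converting energy:
ΔE = 191.8 MeV = 3.073e-11 J

Δt_max = (1.055e-34 J·s) / (2 × 3.073e-11 J)
Δt_max = 1.716e-24 s = 1.716 ys

Virtual particles with higher borrowed energy exist for shorter times.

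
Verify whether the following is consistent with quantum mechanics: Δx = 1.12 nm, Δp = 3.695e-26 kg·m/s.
No, it violates the uncertainty principle (impossible measurement).

Calculate the product ΔxΔp:
ΔxΔp = (1.120e-09 m) × (3.695e-26 kg·m/s)
ΔxΔp = 4.138e-35 J·s

Compare to the minimum allowed value ℏ/2:
ℏ/2 = 5.273e-35 J·s

Since ΔxΔp = 4.138e-35 J·s < 5.273e-35 J·s = ℏ/2,
the measurement violates the uncertainty principle.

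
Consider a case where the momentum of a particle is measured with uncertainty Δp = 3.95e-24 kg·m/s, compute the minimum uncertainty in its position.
13.349 pm

Using the Heisenberg uncertainty principle:
ΔxΔp ≥ ℏ/2

The minimum uncertainty in position is:
Δx_min = ℏ/(2Δp)
Δx_min = (1.055e-34 J·s) / (2 × 3.950e-24 kg·m/s)
Δx_min = 1.335e-11 m = 13.349 pm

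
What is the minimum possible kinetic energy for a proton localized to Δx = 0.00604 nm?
142.194 meV

Localizing a particle requires giving it sufficient momentum uncertainty:

1. From uncertainty principle: Δp ≥ ℏ/(2Δx)
   Δp_min = (1.055e-34 J·s) / (2 × 6.040e-12 m)
   Δp_min = 8.730e-24 kg·m/s

2. This momentum uncertainty corresponds to kinetic energy:
   KE ≈ (Δp)²/(2m) = (8.730e-24)²/(2 × 1.673e-27 kg)
   KE = 2.278e-20 J = 142.194 meV

Tighter localization requires more energy.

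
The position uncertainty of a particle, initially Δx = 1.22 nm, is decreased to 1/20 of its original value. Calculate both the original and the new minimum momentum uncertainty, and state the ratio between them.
Original Δp_min = 4.322 × 10^-26 kg·m/s; new Δp'_min = 8.644 × 10^-25 kg·m/s; ratio Δp'_min/Δp_min = 20.

From the uncertainty principle ΔxΔp ≥ ℏ/2, the minimum momentum uncertainty is Δp_min = ℏ/(2Δx).

Original (Δx = 1.22 nm = 1.220e-09 m):
Δp_min = (1.055e-34 J·s)/(2 × 1.220e-09 m) = 4.322e-26 kg·m/s

When Δx → (1/20)Δx:
Δp'_min = ℏ/(2 × (1/20)Δx) = 20 × ℏ/(2Δx) = 20 × Δp_min
Δp'_min = 20 × 4.322e-26 kg·m/s = 8.644e-25 kg·m/s

Since Δp_min ∝ 1/Δx, when Δx is decreased to 1/20 of its original value, Δp_min increases to 20 times its original value.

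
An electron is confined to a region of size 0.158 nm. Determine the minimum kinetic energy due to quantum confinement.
381.548 meV

Using the uncertainty principle:

1. Position uncertainty: Δx ≈ 1.580e-10 m
2. Minimum momentum uncertainty: Δp = ℏ/(2Δx) = 3.337e-25 kg·m/s
3. Minimum kinetic energy:
   KE = (Δp)²/(2m) = (3.337e-25)²/(2 × 9.109e-31 kg)
   KE = 6.113e-20 J = 381.548 meV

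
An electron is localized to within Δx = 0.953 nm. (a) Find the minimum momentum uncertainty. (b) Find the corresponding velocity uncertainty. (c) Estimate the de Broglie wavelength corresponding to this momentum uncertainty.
(a) Δp_min = 5.533 × 10^-26 kg·m/s
(b) Δv_min = 60.739 km/s
(c) λ_dB = 11.976 nm

Step-by-step:

(a) From the uncertainty principle:
Δp_min = ℏ/(2Δx) = (1.055e-34 J·s)/(2 × 9.530e-10 m) = 5.533e-26 kg·m/s

(b) The velocity uncertainty:
Δv = Δp/m = (5.533e-26 kg·m/s)/(9.109e-31 kg) = 6.074e+04 m/s = 60.739 km/s

(c) The de Broglie wavelength for this momentum:
λ = h/p = (6.626e-34 J·s)/(5.533e-26 kg·m/s) = 1.198e-08 m = 11.976 nm

Note: The de Broglie wavelength is comparable to the localization size, as expected from wave-particle duality.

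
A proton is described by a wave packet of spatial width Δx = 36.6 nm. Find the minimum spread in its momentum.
1.441 × 10^-27 kg·m/s

For a wave packet, the spatial width Δx and momentum spread Δp are related by the uncertainty principle:
ΔxΔp ≥ ℏ/2

The minimum momentum spread is:
Δp_min = ℏ/(2Δx)
Δp_min = (1.055e-34 J·s) / (2 × 3.660e-08 m)
Δp_min = 1.441e-27 kg·m/s

A wave packet cannot have both a well-defined position and well-defined momentum.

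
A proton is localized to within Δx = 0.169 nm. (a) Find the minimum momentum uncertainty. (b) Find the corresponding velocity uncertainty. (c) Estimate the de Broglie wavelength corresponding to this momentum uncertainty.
(a) Δp_min = 3.120 × 10^-25 kg·m/s
(b) Δv_min = 186.536 m/s
(c) λ_dB = 2.124 nm

Step-by-step:

(a) From the uncertainty principle:
Δp_min = ℏ/(2Δx) = (1.055e-34 J·s)/(2 × 1.690e-10 m) = 3.120e-25 kg·m/s

(b) The velocity uncertainty:
Δv = Δp/m = (3.120e-25 kg·m/s)/(1.673e-27 kg) = 1.865e+02 m/s = 186.536 m/s

(c) The de Broglie wavelength for this momentum:
λ = h/p = (6.626e-34 J·s)/(3.120e-25 kg·m/s) = 2.124e-09 m = 2.124 nm

Note: The de Broglie wavelength is comparable to the localization size, as expected from wave-particle duality.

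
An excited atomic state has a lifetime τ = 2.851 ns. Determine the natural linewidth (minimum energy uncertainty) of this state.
115.435 neV

Using the energy-time uncertainty principle:
ΔEΔt ≥ ℏ/2

The lifetime τ represents the time uncertainty Δt.
The natural linewidth (minimum energy uncertainty) is:

ΔE = ℏ/(2τ)
ΔE = (1.055e-34 J·s) / (2 × 2.851e-09 s)
ΔE = 1.849e-26 J = 115.435 neV

This natural linewidth limits the precision of spectroscopic measurements.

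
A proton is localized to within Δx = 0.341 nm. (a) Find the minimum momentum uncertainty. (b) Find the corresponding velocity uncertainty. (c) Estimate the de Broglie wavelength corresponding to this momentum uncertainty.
(a) Δp_min = 1.546 × 10^-25 kg·m/s
(b) Δv_min = 92.447 m/s
(c) λ_dB = 4.285 nm

Step-by-step:

(a) From the uncertainty principle:
Δp_min = ℏ/(2Δx) = (1.055e-34 J·s)/(2 × 3.410e-10 m) = 1.546e-25 kg·m/s

(b) The velocity uncertainty:
Δv = Δp/m = (1.546e-25 kg·m/s)/(1.673e-27 kg) = 9.245e+01 m/s = 92.447 m/s

(c) The de Broglie wavelength for this momentum:
λ = h/p = (6.626e-34 J·s)/(1.546e-25 kg·m/s) = 4.285e-09 m = 4.285 nm

Note: The de Broglie wavelength is comparable to the localization size, as expected from wave-particle duality.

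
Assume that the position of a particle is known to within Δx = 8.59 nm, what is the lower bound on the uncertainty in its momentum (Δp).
6.138 × 10^-27 kg·m/s

Using the Heisenberg uncertainty principle:
ΔxΔp ≥ ℏ/2

The minimum uncertainty in momentum is:
Δp_min = ℏ/(2Δx)
Δp_min = (1.055e-34 J·s) / (2 × 8.590e-09 m)
Δp_min = 6.138e-27 kg·m/s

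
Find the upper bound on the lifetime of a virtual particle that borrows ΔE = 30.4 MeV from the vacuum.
10.826 ys

Using the energy-time uncertainty principle:
ΔEΔt ≥ ℏ/2

For a virtual particle borrowing energy ΔE, the maximum lifetime is:
Δt_max = ℏ/(2ΔE)

Converting energy:
ΔE = 30.4 MeV = 4.871e-12 J

Δt_max = (1.055e-34 J·s) / (2 × 4.871e-12 J)
Δt_max = 1.083e-23 s = 10.826 ys

Virtual particles with higher borrowed energy exist for shorter times.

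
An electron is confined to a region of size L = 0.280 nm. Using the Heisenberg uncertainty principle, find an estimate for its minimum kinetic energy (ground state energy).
121.492 meV

Using the uncertainty principle to estimate ground state energy:

1. The position uncertainty is approximately the confinement size:
   Δx ≈ L = 2.800e-10 m

2. From ΔxΔp ≥ ℏ/2, the minimum momentum uncertainty is:
   Δp ≈ ℏ/(2L) = 1.883e-25 kg·m/s

3. The kinetic energy is approximately:
   KE ≈ (Δp)²/(2m) = (1.883e-25)²/(2 × 9.109e-31 kg)
   KE ≈ 1.947e-20 J = 121.492 meV

This is an order-of-magnitude estimate of the ground state energy.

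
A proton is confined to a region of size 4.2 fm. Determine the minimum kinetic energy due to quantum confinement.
294.073 keV

Using the uncertainty principle:

1. Position uncertainty: Δx ≈ 4.200e-15 m
2. Minimum momentum uncertainty: Δp = ℏ/(2Δx) = 1.255e-20 kg·m/s
3. Minimum kinetic energy:
   KE = (Δp)²/(2m) = (1.255e-20)²/(2 × 1.673e-27 kg)
   KE = 4.712e-14 J = 294.073 keV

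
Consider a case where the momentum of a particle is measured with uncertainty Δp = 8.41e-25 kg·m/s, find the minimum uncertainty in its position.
62.697 pm

Using the Heisenberg uncertainty principle:
ΔxΔp ≥ ℏ/2

The minimum uncertainty in position is:
Δx_min = ℏ/(2Δp)
Δx_min = (1.055e-34 J·s) / (2 × 8.410e-25 kg·m/s)
Δx_min = 6.270e-11 m = 62.697 pm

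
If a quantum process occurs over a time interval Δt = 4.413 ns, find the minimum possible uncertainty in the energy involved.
74.576 neV

Using the energy-time uncertainty principle:
ΔEΔt ≥ ℏ/2

The minimum uncertainty in energy is:
ΔE_min = ℏ/(2Δt)
ΔE_min = (1.055e-34 J·s) / (2 × 4.413e-09 s)
ΔE_min = 1.195e-26 J = 74.576 neV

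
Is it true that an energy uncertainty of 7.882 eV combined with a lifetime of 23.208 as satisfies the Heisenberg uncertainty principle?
No, it violates the uncertainty relation.

Calculate the product ΔEΔt:
ΔE = 7.882 eV = 1.263e-18 J
ΔEΔt = (1.263e-18 J) × (2.321e-17 s)
ΔEΔt = 2.931e-35 J·s

Compare to the minimum allowed value ℏ/2:
ℏ/2 = 5.273e-35 J·s

Since ΔEΔt = 2.931e-35 J·s < 5.273e-35 J·s = ℏ/2,
this violates the uncertainty relation.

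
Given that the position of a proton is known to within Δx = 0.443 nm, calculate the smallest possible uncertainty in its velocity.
71.161 m/s

Using the Heisenberg uncertainty principle and Δp = mΔv:
ΔxΔp ≥ ℏ/2
Δx(mΔv) ≥ ℏ/2

The minimum uncertainty in velocity is:
Δv_min = ℏ/(2mΔx)
Δv_min = (1.055e-34 J·s) / (2 × 1.673e-27 kg × 4.430e-10 m)
Δv_min = 7.116e+01 m/s = 71.161 m/s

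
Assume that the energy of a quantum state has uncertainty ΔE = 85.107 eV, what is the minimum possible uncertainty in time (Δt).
3.867 as

Using the energy-time uncertainty principle:
ΔEΔt ≥ ℏ/2

The minimum uncertainty in time is:
Δt_min = ℏ/(2ΔE)
Δt_min = (1.055e-34 J·s) / (2 × 1.364e-17 J)
Δt_min = 3.867e-18 s = 3.867 as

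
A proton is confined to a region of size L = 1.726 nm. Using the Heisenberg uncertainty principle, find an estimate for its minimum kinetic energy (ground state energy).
1.741 μeV

Using the uncertainty principle to estimate ground state energy:

1. The position uncertainty is approximately the confinement size:
   Δx ≈ L = 1.726e-09 m

2. From ΔxΔp ≥ ℏ/2, the minimum momentum uncertainty is:
   Δp ≈ ℏ/(2L) = 3.055e-26 kg·m/s

3. The kinetic energy is approximately:
   KE ≈ (Δp)²/(2m) = (3.055e-26)²/(2 × 1.673e-27 kg)
   KE ≈ 2.790e-25 J = 1.741 μeV

This is an order-of-magnitude estimate of the ground state energy.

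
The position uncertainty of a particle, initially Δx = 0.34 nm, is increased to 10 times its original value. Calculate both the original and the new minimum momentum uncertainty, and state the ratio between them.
Original Δp_min = 1.551 × 10^-25 kg·m/s; new Δp'_min = 1.551 × 10^-26 kg·m/s; ratio Δp'_min/Δp_min = 1/10.

From the uncertainty principle ΔxΔp ≥ ℏ/2, the minimum momentum uncertainty is Δp_min = ℏ/(2Δx).

Original (Δx = 0.34 nm = 3.400e-10 m):
Δp_min = (1.055e-34 J·s)/(2 × 3.400e-10 m) = 1.551e-25 kg·m/s

When Δx → 10Δx:
Δp'_min = ℏ/(2 × 10Δx) = (1/10) × ℏ/(2Δx) = (1/10) × Δp_min
Δp'_min = 1/10 × 1.551e-25 kg·m/s = 1.551e-26 kg·m/s

Since Δp_min ∝ 1/Δx, when Δx is increased to 10 times its original value, Δp_min decreases to 1/10 of its original value.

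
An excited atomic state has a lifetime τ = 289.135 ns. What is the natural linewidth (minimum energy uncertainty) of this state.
1.138 neV

Using the energy-time uncertainty principle:
ΔEΔt ≥ ℏ/2

The lifetime τ represents the time uncertainty Δt.
The natural linewidth (minimum energy uncertainty) is:

ΔE = ℏ/(2τ)
ΔE = (1.055e-34 J·s) / (2 × 2.891e-07 s)
ΔE = 1.824e-28 J = 1.138 neV

This natural linewidth limits the precision of spectroscopic measurements.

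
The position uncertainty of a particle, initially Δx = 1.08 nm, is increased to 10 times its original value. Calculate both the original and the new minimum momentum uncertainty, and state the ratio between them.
Original Δp_min = 4.882 × 10^-26 kg·m/s; new Δp'_min = 4.882 × 10^-27 kg·m/s; ratio Δp'_min/Δp_min = 1/10.

From the uncertainty principle ΔxΔp ≥ ℏ/2, the minimum momentum uncertainty is Δp_min = ℏ/(2Δx).

Original (Δx = 1.08 nm = 1.080e-09 m):
Δp_min = (1.055e-34 J·s)/(2 × 1.080e-09 m) = 4.882e-26 kg·m/s

When Δx → 10Δx:
Δp'_min = ℏ/(2 × 10Δx) = (1/10) × ℏ/(2Δx) = (1/10) × Δp_min
Δp'_min = 1/10 × 4.882e-26 kg·m/s = 4.882e-27 kg·m/s

Since Δp_min ∝ 1/Δx, when Δx is increased to 10 times its original value, Δp_min decreases to 1/10 of its original value.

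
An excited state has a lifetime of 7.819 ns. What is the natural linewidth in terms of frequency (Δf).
10.177 MHz

Using the energy-time uncertainty principle and E = hf:
ΔEΔt ≥ ℏ/2
hΔf·Δt ≥ ℏ/2

The minimum frequency uncertainty is:
Δf = ℏ/(2hτ) = 1/(4πτ)
Δf = 1/(4π × 7.819e-09 s)
Δf = 1.018e+07 Hz = 10.177 MHz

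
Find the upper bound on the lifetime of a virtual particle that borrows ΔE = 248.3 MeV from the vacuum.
1.325 ys

Using the energy-time uncertainty principle:
ΔEΔt ≥ ℏ/2

For a virtual particle borrowing energy ΔE, the maximum lifetime is:
Δt_max = ℏ/(2ΔE)

Converting energy:
ΔE = 248.3 MeV = 3.978e-11 J

Δt_max = (1.055e-34 J·s) / (2 × 3.978e-11 J)
Δt_max = 1.325e-24 s = 1.325 ys

Virtual particles with higher borrowed energy exist for shorter times.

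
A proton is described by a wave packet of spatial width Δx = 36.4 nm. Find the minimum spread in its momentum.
1.449 × 10^-27 kg·m/s

For a wave packet, the spatial width Δx and momentum spread Δp are related by the uncertainty principle:
ΔxΔp ≥ ℏ/2

The minimum momentum spread is:
Δp_min = ℏ/(2Δx)
Δp_min = (1.055e-34 J·s) / (2 × 3.640e-08 m)
Δp_min = 1.449e-27 kg·m/s

A wave packet cannot have both a well-defined position and well-defined momentum.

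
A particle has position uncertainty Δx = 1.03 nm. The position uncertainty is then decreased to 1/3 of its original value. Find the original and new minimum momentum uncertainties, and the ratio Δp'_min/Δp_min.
Original Δp_min = 5.119 × 10^-26 kg·m/s; new Δp'_min = 1.536 × 10^-25 kg·m/s; ratio Δp'_min/Δp_min = 3.

From the uncertainty principle ΔxΔp ≥ ℏ/2, the minimum momentum uncertainty is Δp_min = ℏ/(2Δx).

Original (Δx = 1.03 nm = 1.030e-09 m):
Δp_min = (1.055e-34 J·s)/(2 × 1.030e-09 m) = 5.119e-26 kg·m/s

When Δx → (1/3)Δx:
Δp'_min = ℏ/(2 × (1/3)Δx) = 3 × ℏ/(2Δx) = 3 × Δp_min
Δp'_min = 3 × 5.119e-26 kg·m/s = 1.536e-25 kg·m/s

Since Δp_min ∝ 1/Δx, when Δx is decreased to 1/3 of its original value, Δp_min increases to 3 times its original value.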